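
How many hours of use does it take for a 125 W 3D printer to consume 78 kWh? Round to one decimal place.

624.0 h

Hours = 78 kWh ÷ 0.125 kW = 624.0 h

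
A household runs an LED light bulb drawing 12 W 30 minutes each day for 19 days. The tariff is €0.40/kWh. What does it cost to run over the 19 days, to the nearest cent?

Runtime = 30 min × 19 = 570 min = 9.5 h
Energy = 0.012 kW × 9.5 h = 0.114 kWh
Cost = 0.114 kWh × €0.40/kWh = €0.05

€0.05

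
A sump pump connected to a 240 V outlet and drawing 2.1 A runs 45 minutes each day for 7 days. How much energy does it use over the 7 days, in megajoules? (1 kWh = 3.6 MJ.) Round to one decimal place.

Power = 2.1 A × 240 V = 504 W = 0.504 kW
Runtime = 45 min × 7 = 315 min = 5.25 h
Energy = 0.504 kW × 5.25 h = 2.646 kWh
= 2.646 × 3.6 MJ = 9.5 MJ

9.5 MJ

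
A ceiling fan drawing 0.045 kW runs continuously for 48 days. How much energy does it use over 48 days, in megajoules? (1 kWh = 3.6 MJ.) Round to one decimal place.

186.6 MJ

Runtime = 24 h × 48 = 1152 h
Energy = 0.045 kW × 1152 h = 51.84 kWh
= 51.84 × 3.6 MJ = 186.6 MJ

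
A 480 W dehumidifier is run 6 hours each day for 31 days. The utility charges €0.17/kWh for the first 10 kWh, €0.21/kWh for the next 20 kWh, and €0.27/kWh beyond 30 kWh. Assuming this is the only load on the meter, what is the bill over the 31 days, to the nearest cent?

Runtime = 6 h/day × 31 days = 186 h
Energy = 0.48 kW × 186 h = 89.28 kWh
Tier 1 (0–10 kWh): 10 × €0.17 = €1.7
Tier 2 (10–30 kWh): 20 × €0.21 = €4.2
Above 30 kWh: 59.28 × €0.27 = €16.0056
Bill = €21.91

€21.91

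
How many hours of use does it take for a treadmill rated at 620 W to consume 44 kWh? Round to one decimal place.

71.0 h

Hours = 44 kWh ÷ 0.62 kW = 71.0 h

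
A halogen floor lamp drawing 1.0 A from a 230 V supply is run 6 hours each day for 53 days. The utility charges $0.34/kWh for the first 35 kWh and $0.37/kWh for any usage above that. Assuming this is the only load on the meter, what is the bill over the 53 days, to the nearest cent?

Power = 1.0 A × 230 V = 230 W = 0.23 kW
Runtime = 6 h/day × 53 days = 318 h
Energy = 0.23 kW × 318 h = 73.14 kWh
Tier 1 (0–35 kWh): 35 × $0.34 = $11.9
Above 35 kWh: 38.14 × $0.37 = $14.1118
Bill = $26.01

$26.01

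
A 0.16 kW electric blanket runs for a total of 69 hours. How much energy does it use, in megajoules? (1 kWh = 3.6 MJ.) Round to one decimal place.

Energy = 0.16 kW × 69 h = 11.04 kWh
= 11.04 × 3.6 MJ = 39.7 MJ

39.7 MJ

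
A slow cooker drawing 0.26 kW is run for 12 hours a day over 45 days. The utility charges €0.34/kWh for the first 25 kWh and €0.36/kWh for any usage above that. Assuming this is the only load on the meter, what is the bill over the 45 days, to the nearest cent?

Runtime = 12 h/day × 45 days = 540 h
Energy = 0.26 kW × 540 h = 140.4 kWh
Tier 1 (0–25 kWh): 25 × €0.34 = €8.5
Above 25 kWh: 115.4 × €0.36 = €41.544
Bill = €50.04

€50.04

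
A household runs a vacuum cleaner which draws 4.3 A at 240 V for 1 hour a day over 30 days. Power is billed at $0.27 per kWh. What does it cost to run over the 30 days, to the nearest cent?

Power = 4.3 A × 240 V = 1032 W = 1.032 kW
Runtime = 1 h/day × 30 days = 30 h
Energy = 1.032 kW × 30 h = 30.96 kWh
Cost = 30.96 kWh × $0.27/kWh = $8.36

$8.36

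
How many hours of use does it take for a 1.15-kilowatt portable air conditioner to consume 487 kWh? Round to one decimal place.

423.5 h

Hours = 487 kWh ÷ 1.15 kW = 423.5 h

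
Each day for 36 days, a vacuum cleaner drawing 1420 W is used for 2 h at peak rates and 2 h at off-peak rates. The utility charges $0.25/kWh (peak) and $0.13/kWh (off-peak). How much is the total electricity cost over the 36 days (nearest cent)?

Peak energy = 1.42 kW × 2 h × 36 = 102.24 kWh
Off-peak energy = 1.42 kW × 2 h × 36 = 102.24 kWh
Cost = 102.24 × $0.25 + 102.24 × $0.13 = $25.56 + $13.2912 = $38.85

$38.85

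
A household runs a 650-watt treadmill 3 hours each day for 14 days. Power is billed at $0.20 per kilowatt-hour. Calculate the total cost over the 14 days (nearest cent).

$5.46

Runtime = 3 h/day × 14 days = 42 h
Energy = 0.65 kW × 42 h = 27.3 kWh
Cost = 27.3 kWh × $0.20/kWh = $5.46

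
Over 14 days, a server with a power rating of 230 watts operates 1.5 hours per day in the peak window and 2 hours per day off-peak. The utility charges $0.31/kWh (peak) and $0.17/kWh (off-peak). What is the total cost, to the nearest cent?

Peak energy = 0.23 kW × 1.5 h × 14 = 4.83 kWh
Off-peak energy = 0.23 kW × 2 h × 14 = 6.44 kWh
Cost = 4.83 × $0.31 + 6.44 × $0.17 = $1.4973 + $1.0948 = $2.59

$2.59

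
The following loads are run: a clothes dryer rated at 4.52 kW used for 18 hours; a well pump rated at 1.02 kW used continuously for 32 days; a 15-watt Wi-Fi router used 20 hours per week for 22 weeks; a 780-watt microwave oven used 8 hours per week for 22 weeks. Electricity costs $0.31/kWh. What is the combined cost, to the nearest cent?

$312.67

clothes dryer: 4.52 kW × 18 h = 81.36 kWh
well pump: Runtime = 24 h × 32 = 768 h
well pump: 1.02 kW × 768 h = 783.36 kWh
Wi-Fi router: Runtime = 20 h/week × 22 weeks = 440 h
Wi-Fi router: 0.015 kW × 440 h = 6.6 kWh
microwave oven: Runtime = 8 h/week × 22 weeks = 176 h
microwave oven: 0.78 kW × 176 h = 137.28 kWh
Total energy = 1008.6 kWh
Cost = 1008.6 × $0.31 = $312.67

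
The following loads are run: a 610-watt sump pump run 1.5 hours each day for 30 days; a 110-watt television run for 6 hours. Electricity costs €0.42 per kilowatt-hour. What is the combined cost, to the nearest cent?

sump pump: Runtime = 1.5 h/day × 30 days = 45 h
sump pump: 0.61 kW × 45 h = 27.45 kWh
television: 0.11 kW × 6 h = 0.66 kWh
Total energy = 28.11 kWh
Cost = 28.11 × €0.42 = €11.81

€11.81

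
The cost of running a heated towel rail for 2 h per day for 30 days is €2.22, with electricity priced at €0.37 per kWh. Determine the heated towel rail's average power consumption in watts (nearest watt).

Energy = €2.22 ÷ €0.37/kWh = 6 kWh
Runtime = 2 h/day × 30 days = 60 h
Power = 6 kWh ÷ 60 h = 0.1 kW = 100 W

100 W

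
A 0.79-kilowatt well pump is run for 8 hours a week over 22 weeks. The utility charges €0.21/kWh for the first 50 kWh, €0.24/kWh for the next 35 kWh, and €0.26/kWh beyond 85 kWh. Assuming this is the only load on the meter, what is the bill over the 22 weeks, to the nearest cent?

€32.95

Runtime = 8 h/week × 22 weeks = 176 h
Energy = 0.79 kW × 176 h = 139.04 kWh
Tier 1 (0–50 kWh): 50 × €0.21 = €10.5
Tier 2 (50–85 kWh): 35 × €0.24 = €8.4
Above 85 kWh: 54.04 × €0.26 = €14.0504
Bill = €32.95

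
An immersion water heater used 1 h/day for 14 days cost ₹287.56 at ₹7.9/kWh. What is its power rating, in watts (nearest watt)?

2600 W

Energy = ₹287.56 ÷ ₹7.9/kWh = 36.4 kWh
Runtime = 1 h/day × 14 days = 14 h
Power = 36.4 kWh ÷ 14 h = 2.6 kW = 2600 W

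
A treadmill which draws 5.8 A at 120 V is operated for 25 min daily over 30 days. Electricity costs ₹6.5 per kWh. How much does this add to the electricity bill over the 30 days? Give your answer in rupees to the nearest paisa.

Power = 5.8 A × 120 V = 696 W = 0.696 kW
Runtime = 25 min × 30 = 750 min = 12.5 h
Energy = 0.696 kW × 12.5 h = 8.7 kWh
Cost = 8.7 kWh × ₹6.5/kWh = ₹56.55

₹56.55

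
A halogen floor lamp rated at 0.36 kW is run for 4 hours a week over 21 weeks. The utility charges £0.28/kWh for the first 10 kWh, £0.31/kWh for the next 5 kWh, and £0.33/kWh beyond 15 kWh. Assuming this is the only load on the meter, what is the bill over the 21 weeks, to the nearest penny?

Runtime = 4 h/week × 21 weeks = 84 h
Energy = 0.36 kW × 84 h = 30.24 kWh
Tier 1 (0–10 kWh): 10 × £0.28 = £2.8
Tier 2 (10–15 kWh): 5 × £0.31 = £1.55
Above 15 kWh: 15.24 × £0.33 = £5.0292
Bill = £9.38

£9.38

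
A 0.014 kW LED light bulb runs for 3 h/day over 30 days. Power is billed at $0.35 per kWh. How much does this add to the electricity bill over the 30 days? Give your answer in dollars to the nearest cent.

Runtime = 3 h/day × 30 days = 90 h
Energy = 0.014 kW × 90 h = 1.26 kWh
Cost = 1.26 kWh × $0.35/kWh = $0.44

$0.44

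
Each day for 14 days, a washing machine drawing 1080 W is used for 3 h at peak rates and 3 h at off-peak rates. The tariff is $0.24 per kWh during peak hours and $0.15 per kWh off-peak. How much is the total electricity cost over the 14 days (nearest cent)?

Peak energy = 1.08 kW × 3 h × 14 = 45.36 kWh
Off-peak energy = 1.08 kW × 3 h × 14 = 45.36 kWh
Cost = 45.36 × $0.24 + 45.36 × $0.15 = $10.8864 + $6.804 = $17.69

$17.69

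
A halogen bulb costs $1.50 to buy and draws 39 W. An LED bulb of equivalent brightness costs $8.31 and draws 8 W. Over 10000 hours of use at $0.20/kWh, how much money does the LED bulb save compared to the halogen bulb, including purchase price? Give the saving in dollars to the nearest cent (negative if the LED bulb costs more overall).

halogen bulb: $1.50 + (39/1000) kW × 10000 h × $0.20 = $1.50 + $78 = $79.5
LED bulb: $8.31 + (8/1000) kW × 10000 h × $0.20 = $8.31 + $16 = $24.31
Saving = $79.5 − $24.31 = $55.19

$55.19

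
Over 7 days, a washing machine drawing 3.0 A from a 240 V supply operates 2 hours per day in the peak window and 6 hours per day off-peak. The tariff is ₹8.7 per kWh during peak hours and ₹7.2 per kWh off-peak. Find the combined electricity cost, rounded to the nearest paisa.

₹305.42

Power = 3.0 A × 240 V = 720 W = 0.72 kW
Peak energy = 0.72 kW × 2 h × 7 = 10.08 kWh
Off-peak energy = 0.72 kW × 6 h × 7 = 30.24 kWh
Cost = 10.08 × ₹8.7 + 30.24 × ₹7.2 = ₹87.696 + ₹217.728 = ₹305.42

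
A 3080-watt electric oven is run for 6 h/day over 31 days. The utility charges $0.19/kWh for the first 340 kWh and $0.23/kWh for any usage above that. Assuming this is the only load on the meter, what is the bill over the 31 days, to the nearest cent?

$118.16

Runtime = 6 h/day × 31 days = 186 h
Energy = 3.08 kW × 186 h = 572.88 kWh
Tier 1 (0–340 kWh): 340 × $0.19 = $64.6
Above 340 kWh: 232.88 × $0.23 = $53.5624
Bill = $118.16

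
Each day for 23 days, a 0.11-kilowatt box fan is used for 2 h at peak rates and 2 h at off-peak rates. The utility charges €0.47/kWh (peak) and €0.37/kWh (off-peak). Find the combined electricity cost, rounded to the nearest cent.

Peak energy = 0.11 kW × 2 h × 23 = 5.06 kWh
Off-peak energy = 0.11 kW × 2 h × 23 = 5.06 kWh
Cost = 5.06 × €0.47 + 5.06 × €0.37 = €2.3782 + €1.8722 = €4.25

€4.25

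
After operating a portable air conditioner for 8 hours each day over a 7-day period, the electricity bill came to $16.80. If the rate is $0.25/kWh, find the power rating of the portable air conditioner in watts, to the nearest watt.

Energy = $16.80 ÷ $0.25/kWh = 67.2 kWh
Runtime = 8 h/day × 7 days = 56 h
Power = 67.2 kWh ÷ 56 h = 1.2 kW = 1200 W

1200 W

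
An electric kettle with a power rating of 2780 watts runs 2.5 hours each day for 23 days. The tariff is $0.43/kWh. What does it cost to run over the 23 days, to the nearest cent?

$68.74

Runtime = 2.5 h/day × 23 days = 57.5 h
Energy = 2.78 kW × 57.5 h = 159.85 kWh
Cost = 159.85 kWh × $0.43/kWh = $68.74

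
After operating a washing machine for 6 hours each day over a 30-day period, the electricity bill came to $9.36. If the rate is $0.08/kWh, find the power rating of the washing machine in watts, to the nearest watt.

Energy = $9.36 ÷ $0.08/kWh = 117 kWh
Runtime = 6 h/day × 30 days = 180 h
Power = 117 kWh ÷ 180 h = 0.65 kW = 650 W

650 W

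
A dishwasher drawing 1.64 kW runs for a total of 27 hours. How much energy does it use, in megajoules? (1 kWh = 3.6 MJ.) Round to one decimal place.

159.4 MJ

Energy = 1.64 kW × 27 h = 44.28 kWh
= 44.28 × 3.6 MJ = 159.4 MJ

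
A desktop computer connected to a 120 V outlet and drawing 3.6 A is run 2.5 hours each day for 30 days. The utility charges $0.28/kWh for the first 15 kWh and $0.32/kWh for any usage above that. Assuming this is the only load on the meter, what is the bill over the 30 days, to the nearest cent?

Power = 3.6 A × 120 V = 432 W = 0.432 kW
Runtime = 2.5 h/day × 30 days = 75 h
Energy = 0.432 kW × 75 h = 32.4 kWh
Tier 1 (0–15 kWh): 15 × $0.28 = $4.2
Above 15 kWh: 17.4 × $0.32 = $5.568
Bill = $9.77

$9.77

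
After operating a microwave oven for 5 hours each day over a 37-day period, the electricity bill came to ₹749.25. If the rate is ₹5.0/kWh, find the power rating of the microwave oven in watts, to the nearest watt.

810 W

Energy = ₹749.25 ÷ ₹5.0/kWh = 149.85 kWh
Runtime = 5 h/day × 37 days = 185 h
Power = 149.85 kWh ÷ 185 h = 0.81 kW = 810 W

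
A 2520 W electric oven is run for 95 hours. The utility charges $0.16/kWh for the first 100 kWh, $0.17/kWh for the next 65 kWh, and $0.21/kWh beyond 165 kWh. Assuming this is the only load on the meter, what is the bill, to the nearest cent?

$42.67

Energy = 2.52 kW × 95 h = 239.4 kWh
Tier 1 (0–100 kWh): 100 × $0.16 = $16
Tier 2 (100–165 kWh): 65 × $0.17 = $11.05
Above 165 kWh: 74.4 × $0.21 = $15.624
Bill = $42.67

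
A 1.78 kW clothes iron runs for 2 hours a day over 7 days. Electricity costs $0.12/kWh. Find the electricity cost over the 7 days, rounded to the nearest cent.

Runtime = 2 h/day × 7 days = 14 h
Energy = 1.78 kW × 14 h = 24.92 kWh
Cost = 24.92 kWh × $0.12/kWh = $2.99

$2.99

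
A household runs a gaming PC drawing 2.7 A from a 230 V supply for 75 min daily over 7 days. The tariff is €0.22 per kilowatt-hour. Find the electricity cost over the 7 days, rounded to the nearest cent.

€1.20

Power = 2.7 A × 230 V = 621 W = 0.621 kW
Runtime = 75 min × 7 = 525 min = 8.75 h
Energy = 0.621 kW × 8.75 h = 5.43375 kWh
Cost = 5.43375 kWh × €0.22/kWh = €1.20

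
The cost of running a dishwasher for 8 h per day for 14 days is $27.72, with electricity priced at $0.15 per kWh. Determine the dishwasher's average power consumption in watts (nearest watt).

1650 W

Energy = $27.72 ÷ $0.15/kWh = 184.8 kWh
Runtime = 8 h/day × 14 days = 112 h
Power = 184.8 kWh ÷ 112 h = 1.65 kW = 1650 W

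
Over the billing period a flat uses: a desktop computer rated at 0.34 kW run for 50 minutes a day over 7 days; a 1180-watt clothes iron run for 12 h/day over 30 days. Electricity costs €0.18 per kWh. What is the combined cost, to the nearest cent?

€76.82

desktop computer: Runtime = 50 min × 7 = 350 min = 5.833333… h
desktop computer: 0.34 kW × 5.833333… h = 1.983333… kWh
clothes iron: Runtime = 12 h/day × 30 days = 360 h
clothes iron: 1.18 kW × 360 h = 424.8 kWh
Total energy = 426.783333… kWh
Cost = 426.783333… × €0.18 = €76.82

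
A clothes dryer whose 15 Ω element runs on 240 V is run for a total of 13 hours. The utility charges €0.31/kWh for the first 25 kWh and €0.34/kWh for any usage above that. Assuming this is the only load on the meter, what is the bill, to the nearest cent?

€16.22

Power = V²/R = 240²/15 = 3840 W = 3.84 kW
Energy = 3.84 kW × 13 h = 49.92 kWh
Tier 1 (0–25 kWh): 25 × €0.31 = €7.75
Above 25 kWh: 24.92 × €0.34 = €8.4728
Bill = €16.22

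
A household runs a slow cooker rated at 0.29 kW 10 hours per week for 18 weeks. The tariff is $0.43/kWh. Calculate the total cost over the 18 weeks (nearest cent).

$22.45

Runtime = 10 h/week × 18 weeks = 180 h
Energy = 0.29 kW × 180 h = 52.2 kWh
Cost = 52.2 kWh × $0.43/kWh = $22.45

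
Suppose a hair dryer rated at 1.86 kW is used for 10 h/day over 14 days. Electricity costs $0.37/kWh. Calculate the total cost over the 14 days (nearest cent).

Runtime = 10 h/day × 14 days = 140 h
Energy = 1.86 kW × 140 h = 260.4 kWh
Cost = 260.4 kWh × $0.37/kWh = $96.35

$96.35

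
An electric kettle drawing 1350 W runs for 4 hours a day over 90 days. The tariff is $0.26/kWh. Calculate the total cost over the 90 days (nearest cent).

$126.36

Runtime = 4 h/day × 90 days = 360 h
Energy = 1.35 kW × 360 h = 486 kWh
Cost = 486 kWh × $0.26/kWh = $126.36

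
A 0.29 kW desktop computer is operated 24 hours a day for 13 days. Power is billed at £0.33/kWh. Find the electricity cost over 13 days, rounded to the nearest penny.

Runtime = 24 h × 13 = 312 h
Energy = 0.29 kW × 312 h = 90.48 kWh
Cost = 90.48 kWh × £0.33/kWh = £29.86

£29.86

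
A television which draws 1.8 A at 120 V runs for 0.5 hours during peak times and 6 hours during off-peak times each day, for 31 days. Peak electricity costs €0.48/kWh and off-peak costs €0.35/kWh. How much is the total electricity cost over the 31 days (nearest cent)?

€15.67

Power = 1.8 A × 120 V = 216 W = 0.216 kW
Peak energy = 0.216 kW × 0.5 h × 31 = 3.348 kWh
Off-peak energy = 0.216 kW × 6 h × 31 = 40.176 kWh
Cost = 3.348 × €0.48 + 40.176 × €0.35 = €1.60704 + €14.0616 = €15.67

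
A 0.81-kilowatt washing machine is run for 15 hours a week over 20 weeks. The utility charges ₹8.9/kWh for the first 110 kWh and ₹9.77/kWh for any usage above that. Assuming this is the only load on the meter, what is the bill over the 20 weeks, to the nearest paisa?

₹2278.41

Runtime = 15 h/week × 20 weeks = 300 h
Energy = 0.81 kW × 300 h = 243 kWh
Tier 1 (0–110 kWh): 110 × ₹8.9 = ₹979
Above 110 kWh: 133 × ₹9.77 = ₹1299.41
Bill = ₹2278.41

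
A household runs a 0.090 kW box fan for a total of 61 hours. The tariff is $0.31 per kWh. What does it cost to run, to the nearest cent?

$1.70

Energy = 0.09 kW × 61 h = 5.49 kWh
Cost = 5.49 kWh × $0.31/kWh = $1.70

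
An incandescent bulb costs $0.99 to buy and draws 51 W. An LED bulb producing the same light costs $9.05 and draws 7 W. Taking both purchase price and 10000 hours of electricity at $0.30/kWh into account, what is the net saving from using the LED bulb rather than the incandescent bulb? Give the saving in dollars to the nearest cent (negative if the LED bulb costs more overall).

$123.94

incandescent bulb: $0.99 + (51/1000) kW × 10000 h × $0.30 = $0.99 + $153 = $153.99
LED bulb: $9.05 + (7/1000) kW × 10000 h × $0.30 = $9.05 + $21 = $30.05
Saving = $153.99 − $30.05 = $123.94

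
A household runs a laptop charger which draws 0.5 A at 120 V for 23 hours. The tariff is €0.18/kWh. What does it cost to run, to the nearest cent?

Power = 0.5 A × 120 V = 60 W = 0.06 kW
Energy = 0.06 kW × 23 h = 1.38 kWh
Cost = 1.38 kWh × €0.18/kWh = €0.25

€0.25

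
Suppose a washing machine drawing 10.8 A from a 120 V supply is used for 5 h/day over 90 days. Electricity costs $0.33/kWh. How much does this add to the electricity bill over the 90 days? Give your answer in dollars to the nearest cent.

$192.46

Power = 10.8 A × 120 V = 1296 W = 1.296 kW
Runtime = 5 h/day × 90 days = 450 h
Energy = 1.296 kW × 450 h = 583.2 kWh
Cost = 583.2 kWh × $0.33/kWh = $192.46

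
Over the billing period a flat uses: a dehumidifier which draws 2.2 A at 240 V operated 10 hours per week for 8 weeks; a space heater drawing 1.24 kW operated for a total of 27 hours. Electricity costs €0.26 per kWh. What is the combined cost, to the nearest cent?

dehumidifier: Power = 2.2 A × 240 V = 528 W = 0.528 kW
dehumidifier: Runtime = 10 h/week × 8 weeks = 80 h
dehumidifier: 0.528 kW × 80 h = 42.24 kWh
space heater: 1.24 kW × 27 h = 33.48 kWh
Total energy = 75.72 kWh
Cost = 75.72 × €0.26 = €19.69

€19.69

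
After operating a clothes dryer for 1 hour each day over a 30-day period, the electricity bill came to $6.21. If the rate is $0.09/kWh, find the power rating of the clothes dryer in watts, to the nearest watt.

2300 W

Energy = $6.21 ÷ $0.09/kWh = 69 kWh
Runtime = 1 h/day × 30 days = 30 h
Power = 69 kWh ÷ 30 h = 2.3 kW = 2300 W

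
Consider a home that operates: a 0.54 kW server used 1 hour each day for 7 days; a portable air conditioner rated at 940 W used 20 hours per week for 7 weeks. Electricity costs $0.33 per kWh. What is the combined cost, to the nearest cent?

$44.68

server: Runtime = 1 h/day × 7 days = 7 h
server: 0.54 kW × 7 h = 3.78 kWh
portable air conditioner: Runtime = 20 h/week × 7 weeks = 140 h
portable air conditioner: 0.94 kW × 140 h = 131.6 kWh
Total energy = 135.38 kWh
Cost = 135.38 × $0.33 = $44.68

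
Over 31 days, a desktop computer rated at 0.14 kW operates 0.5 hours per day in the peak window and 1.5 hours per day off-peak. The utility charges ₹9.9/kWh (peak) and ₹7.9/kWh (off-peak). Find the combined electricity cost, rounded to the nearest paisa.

₹72.91

Peak energy = 0.14 kW × 0.5 h × 31 = 2.17 kWh
Off-peak energy = 0.14 kW × 1.5 h × 31 = 6.51 kWh
Cost = 2.17 × ₹9.9 + 6.51 × ₹7.9 = ₹21.483 + ₹51.429 = ₹72.91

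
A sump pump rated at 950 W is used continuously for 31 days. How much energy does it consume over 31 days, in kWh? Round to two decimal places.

706.80 kWh

Runtime = 24 h × 31 = 744 h
Energy = 0.95 kW × 744 h = 706.8 kWh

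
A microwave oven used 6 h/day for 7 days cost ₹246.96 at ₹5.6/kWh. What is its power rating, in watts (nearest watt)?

Energy = ₹246.96 ÷ ₹5.6/kWh = 44.1 kWh
Runtime = 6 h/day × 7 days = 42 h
Power = 44.1 kWh ÷ 42 h = 1.05 kW = 1050 W

1050 W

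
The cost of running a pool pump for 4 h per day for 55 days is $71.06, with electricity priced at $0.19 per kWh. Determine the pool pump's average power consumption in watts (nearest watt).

1700 W

Energy = $71.06 ÷ $0.19/kWh = 374 kWh
Runtime = 4 h/day × 55 days = 220 h
Power = 374 kWh ÷ 220 h = 1.7 kW = 1700 W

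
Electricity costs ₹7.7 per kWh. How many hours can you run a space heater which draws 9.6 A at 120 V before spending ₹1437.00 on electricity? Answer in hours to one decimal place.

Power = 9.6 A × 120 V = 1152 W = 1.152 kW
Energy available = ₹1437.00 ÷ ₹7.7/kWh = 186.6234 kWh
Hours = 186.6234 kWh ÷ 1.152 kW = 162.0 h

162.0 h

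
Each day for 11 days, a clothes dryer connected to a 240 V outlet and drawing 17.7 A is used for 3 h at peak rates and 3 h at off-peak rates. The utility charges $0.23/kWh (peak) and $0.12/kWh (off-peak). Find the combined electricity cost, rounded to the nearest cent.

Power = 17.7 A × 240 V = 4248 W = 4.248 kW
Peak energy = 4.248 kW × 3 h × 11 = 140.184 kWh
Off-peak energy = 4.248 kW × 3 h × 11 = 140.184 kWh
Cost = 140.184 × $0.23 + 140.184 × $0.12 = $32.24232 + $16.82208 = $49.06

$49.06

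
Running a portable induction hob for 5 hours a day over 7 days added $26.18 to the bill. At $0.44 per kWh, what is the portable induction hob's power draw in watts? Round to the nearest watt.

1700 W

Energy = $26.18 ÷ $0.44/kWh = 59.5 kWh
Runtime = 5 h/day × 7 days = 35 h
Power = 59.5 kWh ÷ 35 h = 1.7 kW = 1700 W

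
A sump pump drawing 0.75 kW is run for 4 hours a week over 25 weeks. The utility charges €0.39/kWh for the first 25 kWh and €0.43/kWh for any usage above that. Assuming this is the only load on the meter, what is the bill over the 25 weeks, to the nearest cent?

Runtime = 4 h/week × 25 weeks = 100 h
Energy = 0.75 kW × 100 h = 75 kWh
Tier 1 (0–25 kWh): 25 × €0.39 = €9.75
Above 25 kWh: 50 × €0.43 = €21.5
Bill = €31.25

€31.25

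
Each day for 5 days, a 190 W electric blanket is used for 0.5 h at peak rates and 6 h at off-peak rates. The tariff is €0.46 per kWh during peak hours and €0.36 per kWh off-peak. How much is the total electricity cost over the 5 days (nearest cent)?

Peak energy = 0.19 kW × 0.5 h × 5 = 0.475 kWh
Off-peak energy = 0.19 kW × 6 h × 5 = 5.7 kWh
Cost = 0.475 × €0.46 + 5.7 × €0.36 = €0.2185 + €2.052 = €2.27

€2.27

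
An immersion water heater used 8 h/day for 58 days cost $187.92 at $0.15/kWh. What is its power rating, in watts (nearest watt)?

Energy = $187.92 ÷ $0.15/kWh = 1252.8 kWh
Runtime = 8 h/day × 58 days = 464 h
Power = 1252.8 kWh ÷ 464 h = 2.7 kW = 2700 W

2700 W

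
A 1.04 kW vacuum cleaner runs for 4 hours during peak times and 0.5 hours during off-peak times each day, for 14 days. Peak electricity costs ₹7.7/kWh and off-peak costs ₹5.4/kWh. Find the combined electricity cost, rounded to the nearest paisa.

₹487.76

Peak energy = 1.04 kW × 4 h × 14 = 58.24 kWh
Off-peak energy = 1.04 kW × 0.5 h × 14 = 7.28 kWh
Cost = 58.24 × ₹7.7 + 7.28 × ₹5.4 = ₹448.448 + ₹39.312 = ₹487.76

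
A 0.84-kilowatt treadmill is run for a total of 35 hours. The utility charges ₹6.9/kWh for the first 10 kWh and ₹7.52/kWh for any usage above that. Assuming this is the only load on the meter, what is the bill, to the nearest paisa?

₹214.89

Energy = 0.84 kW × 35 h = 29.4 kWh
Tier 1 (0–10 kWh): 10 × ₹6.9 = ₹69
Above 10 kWh: 19.4 × ₹7.52 = ₹145.888
Bill = ₹214.89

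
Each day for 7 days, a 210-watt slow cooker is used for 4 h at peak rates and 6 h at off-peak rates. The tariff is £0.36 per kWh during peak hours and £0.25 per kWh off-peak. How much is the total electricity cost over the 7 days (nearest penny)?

£4.32

Peak energy = 0.21 kW × 4 h × 7 = 5.88 kWh
Off-peak energy = 0.21 kW × 6 h × 7 = 8.82 kWh
Cost = 5.88 × £0.36 + 8.82 × £0.25 = £2.1168 + £2.205 = £4.32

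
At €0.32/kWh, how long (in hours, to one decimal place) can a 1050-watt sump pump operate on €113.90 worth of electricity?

Energy available = €113.90 ÷ €0.32/kWh = 355.9375 kWh
Hours = 355.9375 kWh ÷ 1.05 kW = 339.0 h

339.0 h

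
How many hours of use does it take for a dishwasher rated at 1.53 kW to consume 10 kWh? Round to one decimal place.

6.5 h

Hours = 10 kWh ÷ 1.53 kW = 6.5 h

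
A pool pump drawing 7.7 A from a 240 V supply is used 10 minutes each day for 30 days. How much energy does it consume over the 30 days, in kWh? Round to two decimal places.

Power = 7.7 A × 240 V = 1848 W = 1.848 kW
Runtime = 10 min × 30 = 300 min = 5 h
Energy = 1.848 kW × 5 h = 9.24 kWh

9.24 kWh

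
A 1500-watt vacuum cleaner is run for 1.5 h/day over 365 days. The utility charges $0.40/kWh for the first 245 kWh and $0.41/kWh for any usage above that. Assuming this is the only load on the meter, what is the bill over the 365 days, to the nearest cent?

$334.26

Runtime = 1.5 h/day × 365 days = 547.5 h
Energy = 1.5 kW × 547.5 h = 821.25 kWh
Tier 1 (0–245 kWh): 245 × $0.40 = $98
Above 245 kWh: 576.25 × $0.41 = $236.2625
Bill = $334.26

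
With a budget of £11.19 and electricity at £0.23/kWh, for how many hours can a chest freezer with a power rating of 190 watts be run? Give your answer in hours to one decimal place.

Energy available = £11.19 ÷ £0.23/kWh = 48.6522 kWh
Hours = 48.6522 kWh ÷ 0.19 kW = 256.1 h

256.1 h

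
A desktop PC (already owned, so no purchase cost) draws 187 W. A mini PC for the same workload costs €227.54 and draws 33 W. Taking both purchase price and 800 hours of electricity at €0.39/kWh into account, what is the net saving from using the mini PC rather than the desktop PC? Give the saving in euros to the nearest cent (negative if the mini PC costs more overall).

desktop PC: €0.00 + (187/1000) kW × 800 h × €0.39 = €0.00 + €58.344 = €58.344
mini PC: €227.54 + (33/1000) kW × 800 h × €0.39 = €227.54 + €10.296 = €237.836
Saving = €58.344 − €237.836 = −€179.492 → -€179.49

-€179.49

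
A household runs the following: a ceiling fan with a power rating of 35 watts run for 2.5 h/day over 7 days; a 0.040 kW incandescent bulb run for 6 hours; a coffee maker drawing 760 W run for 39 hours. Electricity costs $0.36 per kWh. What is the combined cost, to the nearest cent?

ceiling fan: Runtime = 2.5 h/day × 7 days = 17.5 h
ceiling fan: 0.035 kW × 17.5 h = 0.6125 kWh
incandescent bulb: 0.04 kW × 6 h = 0.24 kWh
coffee maker: 0.76 kW × 39 h = 29.64 kWh
Total energy = 30.4925 kWh
Cost = 30.4925 × $0.36 = $10.98

$10.98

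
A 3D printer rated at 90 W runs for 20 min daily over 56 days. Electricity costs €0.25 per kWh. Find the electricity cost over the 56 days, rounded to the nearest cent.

€0.42

Runtime = 20 min × 56 = 1120 min = 18.666666… h
Energy = 0.09 kW × 18.666666… h = 1.68 kWh
Cost = 1.68 kWh × €0.25/kWh = €0.42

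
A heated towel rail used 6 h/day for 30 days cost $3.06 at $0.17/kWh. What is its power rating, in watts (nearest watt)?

Energy = $3.06 ÷ $0.17/kWh = 18 kWh
Runtime = 6 h/day × 30 days = 180 h
Power = 18 kWh ÷ 180 h = 0.1 kW = 100 W

100 W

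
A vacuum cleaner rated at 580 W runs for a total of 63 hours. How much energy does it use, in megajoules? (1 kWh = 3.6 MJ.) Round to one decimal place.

131.5 MJ

Energy = 0.58 kW × 63 h = 36.54 kWh
= 36.54 × 3.6 MJ = 131.5 MJ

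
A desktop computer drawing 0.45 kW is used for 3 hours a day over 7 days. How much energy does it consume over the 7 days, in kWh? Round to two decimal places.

9.45 kWh

Runtime = 3 h/day × 7 days = 21 h
Energy = 0.45 kW × 21 h = 9.45 kWh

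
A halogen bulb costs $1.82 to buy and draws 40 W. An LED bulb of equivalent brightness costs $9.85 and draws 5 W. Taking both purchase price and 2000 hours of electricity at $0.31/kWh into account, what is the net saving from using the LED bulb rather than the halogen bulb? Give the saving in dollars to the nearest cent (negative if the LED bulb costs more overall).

$13.67

halogen bulb: $1.82 + (40/1000) kW × 2000 h × $0.31 = $1.82 + $24.8 = $26.62
LED bulb: $9.85 + (5/1000) kW × 2000 h × $0.31 = $9.85 + $3.1 = $12.95
Saving = $26.62 − $12.95 = $13.67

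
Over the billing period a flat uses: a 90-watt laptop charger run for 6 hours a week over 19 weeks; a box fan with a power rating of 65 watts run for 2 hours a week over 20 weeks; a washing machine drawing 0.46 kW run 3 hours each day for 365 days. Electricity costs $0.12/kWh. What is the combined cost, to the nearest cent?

laptop charger: Runtime = 6 h/week × 19 weeks = 114 h
laptop charger: 0.09 kW × 114 h = 10.26 kWh
box fan: Runtime = 2 h/week × 20 weeks = 40 h
box fan: 0.065 kW × 40 h = 2.6 kWh
washing machine: Runtime = 3 h/day × 365 days = 1095 h
washing machine: 0.46 kW × 1095 h = 503.7 kWh
Total energy = 516.56 kWh
Cost = 516.56 × $0.12 = $61.99

$61.99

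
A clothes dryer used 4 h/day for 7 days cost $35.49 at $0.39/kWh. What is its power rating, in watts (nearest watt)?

Energy = $35.49 ÷ $0.39/kWh = 91 kWh
Runtime = 4 h/day × 7 days = 28 h
Power = 91 kWh ÷ 28 h = 3.25 kW = 3250 W

3250 W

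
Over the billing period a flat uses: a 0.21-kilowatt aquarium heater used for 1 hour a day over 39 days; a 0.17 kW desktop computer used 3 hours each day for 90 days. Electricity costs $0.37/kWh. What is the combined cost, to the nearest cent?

aquarium heater: Runtime = 1 h/day × 39 days = 39 h
aquarium heater: 0.21 kW × 39 h = 8.19 kWh
desktop computer: Runtime = 3 h/day × 90 days = 270 h
desktop computer: 0.17 kW × 270 h = 45.9 kWh
Total energy = 54.09 kWh
Cost = 54.09 × $0.37 = $20.01

$20.01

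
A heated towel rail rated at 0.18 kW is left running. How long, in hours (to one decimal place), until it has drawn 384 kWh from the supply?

Hours = 384 kWh ÷ 0.18 kW = 2133.3 h

2133.3 h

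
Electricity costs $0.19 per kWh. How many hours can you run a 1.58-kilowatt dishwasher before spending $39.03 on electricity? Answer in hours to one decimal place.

Energy available = $39.03 ÷ $0.19/kWh = 205.4211 kWh
Hours = 205.4211 kWh ÷ 1.58 kW = 130.0 h

130.0 h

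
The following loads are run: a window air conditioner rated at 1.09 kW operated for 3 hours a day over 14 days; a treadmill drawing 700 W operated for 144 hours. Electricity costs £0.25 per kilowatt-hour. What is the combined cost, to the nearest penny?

£36.65

window air conditioner: Runtime = 3 h/day × 14 days = 42 h
window air conditioner: 1.09 kW × 42 h = 45.78 kWh
treadmill: 0.7 kW × 144 h = 100.8 kWh
Total energy = 146.58 kWh
Cost = 146.58 × £0.25 = £36.65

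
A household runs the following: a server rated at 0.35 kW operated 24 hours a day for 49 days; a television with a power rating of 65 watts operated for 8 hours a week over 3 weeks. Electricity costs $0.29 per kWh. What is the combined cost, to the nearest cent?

server: Runtime = 24 h × 49 = 1176 h
server: 0.35 kW × 1176 h = 411.6 kWh
television: Runtime = 8 h/week × 3 weeks = 24 h
television: 0.065 kW × 24 h = 1.56 kWh
Total energy = 413.16 kWh
Cost = 413.16 × $0.29 = $119.82

$119.82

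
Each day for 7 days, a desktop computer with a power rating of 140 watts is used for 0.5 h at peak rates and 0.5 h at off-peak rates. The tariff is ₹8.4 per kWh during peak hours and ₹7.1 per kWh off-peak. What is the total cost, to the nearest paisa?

₹7.60

Peak energy = 0.14 kW × 0.5 h × 7 = 0.49 kWh
Off-peak energy = 0.14 kW × 0.5 h × 7 = 0.49 kWh
Cost = 0.49 × ₹8.4 + 0.49 × ₹7.1 = ₹4.116 + ₹3.479 = ₹7.60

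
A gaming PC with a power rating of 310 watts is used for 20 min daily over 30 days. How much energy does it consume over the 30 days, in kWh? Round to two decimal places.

3.10 kWh

Runtime = 20 min × 30 = 600 min = 10 h
Energy = 0.31 kW × 10 h = 3.1 kWh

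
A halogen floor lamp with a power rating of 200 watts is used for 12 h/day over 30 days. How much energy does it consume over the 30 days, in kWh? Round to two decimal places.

72.00 kWh

Runtime = 12 h/day × 30 days = 360 h
Energy = 0.2 kW × 360 h = 72 kWh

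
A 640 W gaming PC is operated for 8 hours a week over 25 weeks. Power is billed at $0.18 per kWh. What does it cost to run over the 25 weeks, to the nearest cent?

$23.04

Runtime = 8 h/week × 25 weeks = 200 h
Energy = 0.64 kW × 200 h = 128 kWh
Cost = 128 kWh × $0.18/kWh = $23.04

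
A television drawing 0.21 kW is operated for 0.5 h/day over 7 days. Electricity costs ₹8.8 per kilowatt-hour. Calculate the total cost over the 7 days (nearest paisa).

Runtime = 0.5 h/day × 7 days = 3.5 h
Energy = 0.21 kW × 3.5 h = 0.735 kWh
Cost = 0.735 kWh × ₹8.8/kWh = ₹6.47

₹6.47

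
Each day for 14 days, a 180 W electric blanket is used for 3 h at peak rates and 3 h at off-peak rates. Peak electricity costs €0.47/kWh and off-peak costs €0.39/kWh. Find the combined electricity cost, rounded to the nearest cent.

Peak energy = 0.18 kW × 3 h × 14 = 7.56 kWh
Off-peak energy = 0.18 kW × 3 h × 14 = 7.56 kWh
Cost = 7.56 × €0.47 + 7.56 × €0.39 = €3.5532 + €2.9484 = €6.50

€6.50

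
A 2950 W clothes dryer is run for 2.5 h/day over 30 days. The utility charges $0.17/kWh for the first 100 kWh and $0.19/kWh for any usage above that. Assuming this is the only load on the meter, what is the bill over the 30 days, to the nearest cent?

Runtime = 2.5 h/day × 30 days = 75 h
Energy = 2.95 kW × 75 h = 221.25 kWh
Tier 1 (0–100 kWh): 100 × $0.17 = $17
Above 100 kWh: 121.25 × $0.19 = $23.0375
Bill = $40.04

$40.04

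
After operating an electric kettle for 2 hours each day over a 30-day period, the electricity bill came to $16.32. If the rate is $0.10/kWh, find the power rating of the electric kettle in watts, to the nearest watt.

Energy = $16.32 ÷ $0.10/kWh = 163.2 kWh
Runtime = 2 h/day × 30 days = 60 h
Power = 163.2 kWh ÷ 60 h = 2.72 kW = 2720 W

2720 W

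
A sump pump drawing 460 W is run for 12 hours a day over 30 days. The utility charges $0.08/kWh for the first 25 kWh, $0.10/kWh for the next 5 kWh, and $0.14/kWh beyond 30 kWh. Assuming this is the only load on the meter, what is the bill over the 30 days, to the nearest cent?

$21.48

Runtime = 12 h/day × 30 days = 360 h
Energy = 0.46 kW × 360 h = 165.6 kWh
Tier 1 (0–25 kWh): 25 × $0.08 = $2
Tier 2 (25–30 kWh): 5 × $0.10 = $0.5
Above 30 kWh: 135.6 × $0.14 = $18.984
Bill = $21.48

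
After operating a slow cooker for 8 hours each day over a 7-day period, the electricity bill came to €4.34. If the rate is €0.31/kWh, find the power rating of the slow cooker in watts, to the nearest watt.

Energy = €4.34 ÷ €0.31/kWh = 14 kWh
Runtime = 8 h/day × 7 days = 56 h
Power = 14 kWh ÷ 56 h = 0.25 kW = 250 W

250 W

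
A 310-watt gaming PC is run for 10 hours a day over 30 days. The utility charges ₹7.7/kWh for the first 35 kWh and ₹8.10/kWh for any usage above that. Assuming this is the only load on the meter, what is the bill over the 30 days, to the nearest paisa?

₹739.30

Runtime = 10 h/day × 30 days = 300 h
Energy = 0.31 kW × 300 h = 93 kWh
Tier 1 (0–35 kWh): 35 × ₹7.7 = ₹269.5
Above 35 kWh: 58 × ₹8.10 = ₹469.8
Bill = ₹739.30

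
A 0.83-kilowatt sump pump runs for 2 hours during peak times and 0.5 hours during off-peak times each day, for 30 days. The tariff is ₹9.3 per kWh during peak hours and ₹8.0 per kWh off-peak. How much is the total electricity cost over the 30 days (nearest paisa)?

₹562.74

Peak energy = 0.83 kW × 2 h × 30 = 49.8 kWh
Off-peak energy = 0.83 kW × 0.5 h × 30 = 12.45 kWh
Cost = 49.8 × ₹9.3 + 12.45 × ₹8.0 = ₹463.14 + ₹99.6 = ₹562.74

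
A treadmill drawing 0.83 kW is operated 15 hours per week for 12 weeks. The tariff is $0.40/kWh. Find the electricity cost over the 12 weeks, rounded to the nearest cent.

$59.76

Runtime = 15 h/week × 12 weeks = 180 h
Energy = 0.83 kW × 180 h = 149.4 kWh
Cost = 149.4 kWh × $0.40/kWh = $59.76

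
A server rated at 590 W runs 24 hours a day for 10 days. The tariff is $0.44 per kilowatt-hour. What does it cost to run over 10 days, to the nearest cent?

Runtime = 24 h × 10 = 240 h
Energy = 0.59 kW × 240 h = 141.6 kWh
Cost = 141.6 kWh × $0.44/kWh = $62.30

$62.30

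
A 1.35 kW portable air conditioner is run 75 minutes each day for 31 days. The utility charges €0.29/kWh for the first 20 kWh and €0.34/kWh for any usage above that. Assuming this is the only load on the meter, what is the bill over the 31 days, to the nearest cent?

Runtime = 75 min × 31 = 2325 min = 38.75 h
Energy = 1.35 kW × 38.75 h = 52.3125 kWh
Tier 1 (0–20 kWh): 20 × €0.29 = €5.8
Above 20 kWh: 32.3125 × €0.34 = €10.98625
Bill = €16.79

€16.79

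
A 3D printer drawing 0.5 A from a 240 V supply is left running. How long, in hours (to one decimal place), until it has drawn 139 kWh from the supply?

1158.3 h

Power = 0.5 A × 240 V = 120 W = 0.12 kW
Hours = 139 kWh ÷ 0.12 kW = 1158.3 h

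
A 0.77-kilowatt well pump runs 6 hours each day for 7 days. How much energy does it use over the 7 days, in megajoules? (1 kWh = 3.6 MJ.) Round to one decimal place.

Runtime = 6 h/day × 7 days = 42 h
Energy = 0.77 kW × 42 h = 32.34 kWh
= 32.34 × 3.6 MJ = 116.4 MJ

116.4 MJ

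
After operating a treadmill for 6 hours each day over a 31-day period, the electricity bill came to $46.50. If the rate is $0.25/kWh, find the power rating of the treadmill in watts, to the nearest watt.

Energy = $46.50 ÷ $0.25/kWh = 186 kWh
Runtime = 6 h/day × 31 days = 186 h
Power = 186 kWh ÷ 186 h = 1 kW = 1000 W

1000 W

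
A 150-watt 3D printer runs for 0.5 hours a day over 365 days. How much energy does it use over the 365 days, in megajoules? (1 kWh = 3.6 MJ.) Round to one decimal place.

98.6 MJ

Runtime = 0.5 h/day × 365 days = 182.5 h
Energy = 0.15 kW × 182.5 h = 27.375 kWh
= 27.375 × 3.6 MJ = 98.6 MJ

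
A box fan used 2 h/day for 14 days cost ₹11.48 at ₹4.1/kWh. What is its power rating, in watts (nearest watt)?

Energy = ₹11.48 ÷ ₹4.1/kWh = 2.8 kWh
Runtime = 2 h/day × 14 days = 28 h
Power = 2.8 kWh ÷ 28 h = 0.1 kW = 100 W

100 W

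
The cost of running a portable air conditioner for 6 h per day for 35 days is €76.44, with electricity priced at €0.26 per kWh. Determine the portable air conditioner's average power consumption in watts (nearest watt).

Energy = €76.44 ÷ €0.26/kWh = 294 kWh
Runtime = 6 h/day × 35 days = 210 h
Power = 294 kWh ÷ 210 h = 1.4 kW = 1400 W

1400 W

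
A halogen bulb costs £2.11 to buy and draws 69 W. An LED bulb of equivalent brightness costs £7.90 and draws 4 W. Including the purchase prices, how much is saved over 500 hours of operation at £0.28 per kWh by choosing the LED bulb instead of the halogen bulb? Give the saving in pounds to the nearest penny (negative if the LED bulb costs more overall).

halogen bulb: £2.11 + (69/1000) kW × 500 h × £0.28 = £2.11 + £9.66 = £11.77
LED bulb: £7.90 + (4/1000) kW × 500 h × £0.28 = £7.90 + £0.56 = £8.46
Saving = £11.77 − £8.46 = £3.31

£3.31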